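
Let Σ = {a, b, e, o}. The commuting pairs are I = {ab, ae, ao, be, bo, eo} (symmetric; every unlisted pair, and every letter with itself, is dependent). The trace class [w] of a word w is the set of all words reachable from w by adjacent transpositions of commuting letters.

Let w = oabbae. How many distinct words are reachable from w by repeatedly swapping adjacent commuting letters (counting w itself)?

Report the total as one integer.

0(o) covers ∅
1(a) covers ∅
2(b) covers ∅
3(b) covers 2:b
4(a) covers 1:a
5(e) covers ∅
floor of heap: 0:o, 1:a, 2:b, 5:e
completions by unplaced set U, small U first (add the entries for U minus each lowest piece of U):
  |U|=1: {0}:1  {3}:1  {4}:1  {5}:1
  |U|=2: {0,3}:2  {0,4}:2  {0,5}:2  {1,4}:1  {2,3}:1  {3,4}:2  {3,5}:2  {4,5}:2
  |U|=3: {0,1,4}:3  {0,2,3}:3  {0,3,4}:6  {0,3,5}:6  {0,4,5}:6  {1,3,4}:3  {1,4,5}:3  {2,3,4}:3  {2,3,5}:3  {3,4,5}:6
  |U|=4: {0,1,3,4}:12  {0,1,4,5}:12  {0,2,3,4}:12  {0,2,3,5}:12  {0,3,4,5}:24  {1,2,3,4}:6  {1,3,4,5}:12  {2,3,4,5}:12
  start at 0(o): 30
  start at 1(a): 60
  start at 2(b): 60
  start at 5(e): 30
sum over floor = 180

180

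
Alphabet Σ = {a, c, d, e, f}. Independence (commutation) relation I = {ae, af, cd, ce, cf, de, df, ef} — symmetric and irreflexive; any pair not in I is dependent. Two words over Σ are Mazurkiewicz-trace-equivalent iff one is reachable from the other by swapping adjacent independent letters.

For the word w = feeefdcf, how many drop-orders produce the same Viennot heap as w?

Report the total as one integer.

drop 0:f onto floor
drop 1:e onto floor
drop 2:e onto {1:e}
drop 3:e onto {2:e}
drop 4:f onto {0:f}
drop 5:d onto floor
drop 6:c onto floor
drop 7:f onto {4:f}
ground layer = {0:f, 1:e, 5:d, 6:c}
drop-orders for the pieces not yet dropped (sum over which currently-grounded one goes next):
  1 to go: {3} 1  {5} 1  {6} 1  {7} 1
  2 to go: {2,3} 1  {3,5} 2  {3,6} 2  {3,7} 2  {4,7} 1  {5,6} 2  {5,7} 2  {6,7} 2
  3 to go: {0,4,7} 1  {1,2,3} 1  {2,3,5} 3  {2,3,6} 3  {2,3,7} 3  {3,4,7} 3  {3,5,6} 6  {3,5,7} 6  {3,6,7} 6  {4,5,7} 3  {4,6,7} 3  {5,6,7} 6
  4 to go: {0,3,4,7} 4  {0,4,5,7} 4  {0,4,6,7} 4  {1,2,3,5} 4  {1,2,3,6} 4  {1,2,3,7} 4  {2,3,4,7} 6  {2,3,5,6} 12  {2,3,5,7} 12  {2,3,6,7} 12  {3,4,5,7} 12  {3,4,6,7} 12  {3,5,6,7} 24  {4,5,6,7} 12
  5 to go: {0,2,3,4,7} 10  {0,3,4,5,7} 20  {0,3,4,6,7} 20  {0,4,5,6,7} 20  {1,2,3,4,7} 10  {1,2,3,5,6} 20  {1,2,3,5,7} 20  {1,2,3,6,7} 20  {2,3,4,5,7} 30  {2,3,4,6,7} 30  {2,3,5,6,7} 60  {3,4,5,6,7} 60
  6 to go: {0,1,2,3,4,7} 20  {0,2,3,4,5,7} 60  {0,2,3,4,6,7} 60  {0,3,4,5,6,7} 120  {1,2,3,4,5,7} 60  {1,2,3,4,6,7} 60  {1,2,3,5,6,7} 120  {2,3,4,5,6,7} 180
  if 0:f drops first: 420 orders
  if 1:e drops first: 420 orders
  if 5:d drops first: 140 orders
  if 6:c drops first: 140 orders
heap linearizations: 1120

1120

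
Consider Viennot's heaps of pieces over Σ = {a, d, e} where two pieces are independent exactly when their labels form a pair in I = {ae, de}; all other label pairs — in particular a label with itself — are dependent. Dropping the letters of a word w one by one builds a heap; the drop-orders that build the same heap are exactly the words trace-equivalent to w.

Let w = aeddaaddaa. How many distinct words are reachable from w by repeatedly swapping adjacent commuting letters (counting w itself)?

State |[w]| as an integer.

10

drop 0:a onto floor
drop 1:e onto floor
drop 2:d onto {0:a}
drop 3:d onto {2:d}
drop 4:a onto {3:d}
drop 5:a onto {4:a}
drop 6:d onto {5:a}
drop 7:d onto {6:d}
drop 8:a onto {7:d}
drop 9:a onto {8:a}
ground layer = {0:a, 1:e}
drop-orders for the pieces not yet dropped (sum over which currently-grounded one goes next):
  1 to go: {1} 1  {9} 1
  2 to go: {1,9} 2  {8,9} 1
  3 to go: {1,8,9} 3  {7,8,9} 1
  4 to go: {1,7,8,9} 4  {6,7,8,9} 1
  5 to go: {1,6,7,8,9} 5  {5,6,7,8,9} 1
  6 to go: {1,5,6,7,8,9} 6  {4,5,6,7,8,9} 1
  7 to go: {1,4,5,6,7,8,9} 7  {3,4,5,6,7,8,9} 1
  8 to go: {1,3,4,5,6,7,8,9} 8  {2,3,4,5,6,7,8,9} 1
  if 0:a drops first: 9 orders
  if 1:e drops first: 1 orders
heap linearizations: 10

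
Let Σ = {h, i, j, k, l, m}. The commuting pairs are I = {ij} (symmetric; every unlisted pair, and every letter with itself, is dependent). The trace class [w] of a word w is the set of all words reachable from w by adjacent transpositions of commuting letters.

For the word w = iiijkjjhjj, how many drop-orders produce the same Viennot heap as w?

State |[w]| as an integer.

#0=i has no predecessor
#1=i depends on [0:i]
#2=i depends on [1:i]
#3=j has no predecessor
#4=k depends on [2:i, 3:j]
#5=j depends on [4:k]
#6=j depends on [5:j]
#7=h depends on [6:j]
#8=j depends on [7:h]
#9=j depends on [8:j]
sources: [0:i, 3:j]
N(rest) = Σ N(rest − s) over sources s of rest; N(one piece) = 1:
  size 1 → [9]=1
  size 2 → [8,9]=1
  size 3 → [7,8,9]=1
  size 4 → [6,7,8,9]=1
  size 5 → [5,6,7,8,9]=1
  size 6 → [4,5,6,7,8,9]=1
  size 7 → [2,4,5,6,7,8,9]=1  [3,4,5,6,7,8,9]=1
  size 8 → [1,2,4,5,6,7,8,9]=1  [2,3,4,5,6,7,8,9]=2
  first=0(i) contributes 3
  first=3(j) contributes 1
|[w]| = 4

4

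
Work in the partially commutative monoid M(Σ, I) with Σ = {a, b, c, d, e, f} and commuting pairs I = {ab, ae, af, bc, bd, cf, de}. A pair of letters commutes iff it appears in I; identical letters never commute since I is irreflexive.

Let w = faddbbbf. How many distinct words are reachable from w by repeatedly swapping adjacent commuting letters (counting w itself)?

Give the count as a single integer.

30

#0=f has no predecessor
#1=a has no predecessor
#2=d depends on [0:f, 1:a]
#3=d depends on [2:d]
#4=b depends on [0:f]
#5=b depends on [4:b]
#6=b depends on [5:b]
#7=f depends on [3:d, 6:b]
sources: [0:f, 1:a]
N(rest) = Σ N(rest − s) over sources s of rest; N(one piece) = 1:
  size 1 → [7]=1
  size 2 → [3,7]=1  [6,7]=1
  size 3 → [2,3,7]=1  [3,6,7]=2  [5,6,7]=1
  size 4 → [1,2,3,7]=1  [2,3,6,7]=3  [3,5,6,7]=3  [4,5,6,7]=1
  size 5 → [1,2,3,6,7]=4  [2,3,5,6,7]=6  [3,4,5,6,7]=4
  size 6 → [1,2,3,5,6,7]=10  [2,3,4,5,6,7]=10
  first=0(f) contributes 20
  first=1(a) contributes 10
|[w]| = 30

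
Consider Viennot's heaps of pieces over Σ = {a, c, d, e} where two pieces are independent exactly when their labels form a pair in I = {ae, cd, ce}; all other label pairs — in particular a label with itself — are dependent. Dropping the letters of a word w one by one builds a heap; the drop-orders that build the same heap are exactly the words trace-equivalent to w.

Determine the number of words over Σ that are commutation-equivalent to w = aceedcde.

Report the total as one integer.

46

drop 0:a onto floor
drop 1:c onto {0:a}
drop 2:e onto floor
drop 3:e onto {2:e}
drop 4:d onto {0:a, 3:e}
drop 5:c onto {1:c}
drop 6:d onto {4:d}
drop 7:e onto {6:d}
ground layer = {0:a, 2:e}
drop-orders for the pieces not yet dropped (sum over which currently-grounded one goes next):
  1 to go: {5} 1  {7} 1
  2 to go: {1,5} 1  {5,7} 2  {6,7} 1
  3 to go: {1,5,7} 3  {4,6,7} 1  {5,6,7} 3
  4 to go: {1,5,6,7} 6  {3,4,6,7} 1  {4,5,6,7} 4
  5 to go: {1,4,5,6,7} 10  {2,3,4,6,7} 1  {3,4,5,6,7} 5
  6 to go: {0,1,4,5,6,7} 10  {1,3,4,5,6,7} 15  {2,3,4,5,6,7} 6
  if 0:a drops first: 21 orders
  if 2:e drops first: 25 orders
heap linearizations: 46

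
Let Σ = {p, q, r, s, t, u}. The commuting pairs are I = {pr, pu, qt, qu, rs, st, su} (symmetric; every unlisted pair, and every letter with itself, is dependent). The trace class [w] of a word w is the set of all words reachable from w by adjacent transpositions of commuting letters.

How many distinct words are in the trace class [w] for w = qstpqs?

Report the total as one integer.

piece 0:q — minimal
piece 1:s rests on {0:q}
piece 2:t — minimal
piece 3:p rests on {1:s, 2:t}
piece 4:q rests on {3:p}
piece 5:s rests on {4:q}
minimal pieces: {0:q, 2:t}
ways to finish when only these pieces remain (= sum over removing one remaining piece with nothing left below it):
  1 left: {5}→1
  2 left: {4,5}→1
  3 left: {3,4,5}→1
  4 left: {1,3,4,5}→1  {2,3,4,5}→1
  placing 0:q first → 2 extensions
  placing 2:t first → 1 extensions
total linear extensions = 3

3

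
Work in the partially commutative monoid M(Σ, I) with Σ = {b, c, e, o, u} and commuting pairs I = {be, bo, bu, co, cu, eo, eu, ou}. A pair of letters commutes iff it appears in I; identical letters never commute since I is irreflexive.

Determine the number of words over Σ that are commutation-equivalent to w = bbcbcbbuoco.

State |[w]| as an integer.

drop 0:b onto floor
drop 1:b onto {0:b}
drop 2:c onto {1:b}
drop 3:b onto {2:c}
drop 4:c onto {3:b}
drop 5:b onto {4:c}
drop 6:b onto {5:b}
drop 7:u onto floor
drop 8:o onto floor
drop 9:c onto {6:b}
drop 10:o onto {8:o}
ground layer = {0:b, 7:u, 8:o}
drop-orders for the pieces not yet dropped (sum over which currently-grounded one goes next):
  1 to go: {7} 1  {9} 1  {10} 1
  2 to go: {6,9} 1  {7,9} 2  {7,10} 2  {8,10} 1  {9,10} 2
  3 to go: {5,6,9} 1  {6,7,9} 3  {6,9,10} 3  {7,8,10} 3  {7,9,10} 6  {8,9,10} 3
  4 to go: {4,5,6,9} 1  {5,6,7,9} 4  {5,6,9,10} 4  {6,7,9,10} 12  {6,8,9,10} 6  {7,8,9,10} 12
  5 to go: {3,4,5,6,9} 1  {4,5,6,7,9} 5  {4,5,6,9,10} 5  {5,6,7,9,10} 20  {5,6,8,9,10} 10  {6,7,8,9,10} 30
  6 to go: {2,3,4,5,6,9} 1  {3,4,5,6,7,9} 6  {3,4,5,6,9,10} 6  {4,5,6,7,9,10} 30  {4,5,6,8,9,10} 15  {5,6,7,8,9,10} 60
  7 to go: {1,2,3,4,5,6,9} 1  {2,3,4,5,6,7,9} 7  {2,3,4,5,6,9,10} 7  {3,4,5,6,7,9,10} 42  {3,4,5,6,8,9,10} 21  {4,5,6,7,8,9,10} 105
  8 to go: {0,1,2,3,4,5,6,9} 1  {1,2,3,4,5,6,7,9} 8  {1,2,3,4,5,6,9,10} 8  {2,3,4,5,6,7,9,10} 56  {2,3,4,5,6,8,9,10} 28  {3,4,5,6,7,8,9,10} 168
  9 to go: {0,1,2,3,4,5,6,7,9} 9  {0,1,2,3,4,5,6,9,10} 9  {1,2,3,4,5,6,7,9,10} 72  {1,2,3,4,5,6,8,9,10} 36  {2,3,4,5,6,7,8,9,10} 252
  if 0:b drops first: 360 orders
  if 7:u drops first: 45 orders
  if 8:o drops first: 90 orders
heap linearizations: 495

495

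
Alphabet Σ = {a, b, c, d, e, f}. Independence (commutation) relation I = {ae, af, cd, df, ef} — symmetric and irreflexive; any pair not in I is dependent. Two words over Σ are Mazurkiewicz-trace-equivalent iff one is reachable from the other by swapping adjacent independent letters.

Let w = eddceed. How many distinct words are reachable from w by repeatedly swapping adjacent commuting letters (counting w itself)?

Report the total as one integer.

3

#0=e has no predecessor
#1=d depends on [0:e]
#2=d depends on [1:d]
#3=c depends on [0:e]
#4=e depends on [2:d, 3:c]
#5=e depends on [4:e]
#6=d depends on [5:e]
sources: [0:e]
N(rest) = Σ N(rest − s) over sources s of rest; N(one piece) = 1:
  size 1 → [6]=1
  size 2 → [5,6]=1
  size 3 → [4,5,6]=1
  size 4 → [2,4,5,6]=1  [3,4,5,6]=1
  size 5 → [1,2,4,5,6]=1  [2,3,4,5,6]=2
  first=0(e) contributes 3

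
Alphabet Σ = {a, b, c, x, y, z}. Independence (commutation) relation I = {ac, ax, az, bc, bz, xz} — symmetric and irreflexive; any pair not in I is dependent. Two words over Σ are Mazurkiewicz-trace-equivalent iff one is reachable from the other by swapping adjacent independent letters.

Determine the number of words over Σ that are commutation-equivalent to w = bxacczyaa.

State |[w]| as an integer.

piece 0:b — minimal
piece 1:x rests on {0:b}
piece 2:a rests on {0:b}
piece 3:c rests on {1:x}
piece 4:c rests on {3:c}
piece 5:z rests on {4:c}
piece 6:y rests on {2:a, 5:z}
piece 7:a rests on {6:y}
piece 8:a rests on {7:a}
minimal pieces: {0:b}
ways to finish when only these pieces remain (= sum over removing one remaining piece with nothing left below it):
  1 left: {8}→1
  2 left: {7,8}→1
  3 left: {6,7,8}→1
  4 left: {2,6,7,8}→1  {5,6,7,8}→1
  5 left: {2,5,6,7,8}→2  {4,5,6,7,8}→1
  6 left: {2,4,5,6,7,8}→3  {3,4,5,6,7,8}→1
  7 left: {1,3,4,5,6,7,8}→1  {2,3,4,5,6,7,8}→4
  placing 0:b first → 5 extensions

5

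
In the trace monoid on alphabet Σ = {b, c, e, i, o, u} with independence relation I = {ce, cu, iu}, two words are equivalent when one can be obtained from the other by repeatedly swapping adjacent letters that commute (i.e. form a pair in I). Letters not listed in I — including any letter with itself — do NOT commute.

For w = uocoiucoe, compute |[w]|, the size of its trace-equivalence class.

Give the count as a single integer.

3

drop 0:u onto floor
drop 1:o onto {0:u}
drop 2:c onto {1:o}
drop 3:o onto {2:c}
drop 4:i onto {3:o}
drop 5:u onto {3:o}
drop 6:c onto {4:i}
drop 7:o onto {5:u, 6:c}
drop 8:e onto {7:o}
ground layer = {0:u}
drop-orders for the pieces not yet dropped (sum over which currently-grounded one goes next):
  1 to go: {8} 1
  2 to go: {7,8} 1
  3 to go: {5,7,8} 1  {6,7,8} 1
  4 to go: {4,6,7,8} 1  {5,6,7,8} 2
  5 to go: {4,5,6,7,8} 3
  6 to go: {3,4,5,6,7,8} 3
  7 to go: {2,3,4,5,6,7,8} 3
  if 0:u drops first: 3 orders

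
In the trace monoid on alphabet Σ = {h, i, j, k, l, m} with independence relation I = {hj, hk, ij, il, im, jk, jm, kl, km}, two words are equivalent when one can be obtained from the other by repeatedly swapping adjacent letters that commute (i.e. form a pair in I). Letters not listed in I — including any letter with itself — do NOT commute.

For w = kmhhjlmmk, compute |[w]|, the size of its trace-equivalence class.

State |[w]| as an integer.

144

0(k) covers ∅
1(m) covers ∅
2(h) covers 1:m
3(h) covers 2:h
4(j) covers ∅
5(l) covers 3:h, 4:j
6(m) covers 5:l
7(m) covers 6:m
8(k) covers 0:k
floor of heap: 0:k, 1:m, 4:j
completions by unplaced set U, small U first (add the entries for U minus each lowest piece of U):
  |U|=1: {7}:1  {8}:1
  |U|=2: {0,8}:1  {6,7}:1  {7,8}:2
  |U|=3: {0,7,8}:3  {5,6,7}:1  {6,7,8}:3
  |U|=4: {0,6,7,8}:6  {3,5,6,7}:1  {4,5,6,7}:1  {5,6,7,8}:4
  |U|=5: {0,5,6,7,8}:10  {2,3,5,6,7}:1  {3,4,5,6,7}:2  {3,5,6,7,8}:5  {4,5,6,7,8}:5
  |U|=6: {0,3,5,6,7,8}:15  {0,4,5,6,7,8}:15  {1,2,3,5,6,7}:1  {2,3,4,5,6,7}:3  {2,3,5,6,7,8}:6  {3,4,5,6,7,8}:12
  |U|=7: {0,2,3,5,6,7,8}:21  {0,3,4,5,6,7,8}:42  {1,2,3,4,5,6,7}:4  {1,2,3,5,6,7,8}:7  {2,3,4,5,6,7,8}:21
  start at 0(k): 32
  start at 1(m): 84
  start at 4(j): 28
sum over floor = 144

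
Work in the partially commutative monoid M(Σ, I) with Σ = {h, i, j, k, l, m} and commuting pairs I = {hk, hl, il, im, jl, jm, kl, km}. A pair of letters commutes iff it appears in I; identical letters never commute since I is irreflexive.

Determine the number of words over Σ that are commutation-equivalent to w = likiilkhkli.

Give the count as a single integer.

0(l) covers ∅
1(i) covers ∅
2(k) covers 1:i
3(i) covers 2:k
4(i) covers 3:i
5(l) covers 0:l
6(k) covers 4:i
7(h) covers 4:i
8(k) covers 6:k
9(l) covers 5:l
10(i) covers 7:h, 8:k
floor of heap: 0:l, 1:i
completions by unplaced set U, small U first (add the entries for U minus each lowest piece of U):
  |U|=1: {9}:1  {10}:1
  |U|=2: {5,9}:1  {7,10}:1  {8,10}:1  {9,10}:2
  |U|=3: {0,5,9}:1  {5,9,10}:3  {6,8,10}:1  {7,8,10}:2  {7,9,10}:3  {8,9,10}:3
  |U|=4: {0,5,9,10}:4  {5,7,9,10}:6  {5,8,9,10}:6  {6,7,8,10}:3  {6,8,9,10}:4  {7,8,9,10}:8
  |U|=5: {0,5,7,9,10}:10  {0,5,8,9,10}:10  {4,6,7,8,10}:3  {5,6,8,9,10}:10  {5,7,8,9,10}:20  {6,7,8,9,10}:15
  |U|=6: {0,5,6,8,9,10}:20  {0,5,7,8,9,10}:40  {3,4,6,7,8,10}:3  {4,6,7,8,9,10}:18  {5,6,7,8,9,10}:45
  |U|=7: {0,5,6,7,8,9,10}:105  {2,3,4,6,7,8,10}:3  {3,4,6,7,8,9,10}:21  {4,5,6,7,8,9,10}:63
  |U|=8: {0,4,5,6,7,8,9,10}:168  {1,2,3,4,6,7,8,10}:3  {2,3,4,6,7,8,9,10}:24  {3,4,5,6,7,8,9,10}:84
  |U|=9: {0,3,4,5,6,7,8,9,10}:252  {1,2,3,4,6,7,8,9,10}:27  {2,3,4,5,6,7,8,9,10}:108
  start at 0(l): 135
  start at 1(i): 360
sum over floor = 495

495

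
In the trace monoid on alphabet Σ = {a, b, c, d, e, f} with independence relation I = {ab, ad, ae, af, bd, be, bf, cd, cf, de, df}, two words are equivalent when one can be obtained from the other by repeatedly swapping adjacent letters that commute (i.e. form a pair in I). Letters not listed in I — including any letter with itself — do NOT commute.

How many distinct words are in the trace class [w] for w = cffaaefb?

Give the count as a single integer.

piece 0:c — minimal
piece 1:f — minimal
piece 2:f rests on {1:f}
piece 3:a rests on {0:c}
piece 4:a rests on {3:a}
piece 5:e rests on {0:c, 2:f}
piece 6:f rests on {5:e}
piece 7:b rests on {0:c}
minimal pieces: {0:c, 1:f}
ways to finish when only these pieces remain (= sum over removing one remaining piece with nothing left below it):
  1 left: {4}→1  {6}→1  {7}→1
  2 left: {3,4}→1  {4,6}→2  {4,7}→2  {5,6}→1  {6,7}→2
  3 left: {2,5,6}→1  {3,4,6}→3  {3,4,7}→3  {4,5,6}→3  {4,6,7}→6  {5,6,7}→3
  4 left: {1,2,5,6}→1  {2,4,5,6}→4  {2,5,6,7}→4  {3,4,5,6}→6  {3,4,6,7}→12  {4,5,6,7}→12
  5 left: {1,2,4,5,6}→5  {1,2,5,6,7}→5  {2,3,4,5,6}→10  {2,4,5,6,7}→20  {3,4,5,6,7}→30
  6 left: {0,3,4,5,6,7}→30  {1,2,3,4,5,6}→15  {1,2,4,5,6,7}→30  {2,3,4,5,6,7}→60
  placing 0:c first → 105 extensions
  placing 1:f first → 90 extensions
total linear extensions = 195

195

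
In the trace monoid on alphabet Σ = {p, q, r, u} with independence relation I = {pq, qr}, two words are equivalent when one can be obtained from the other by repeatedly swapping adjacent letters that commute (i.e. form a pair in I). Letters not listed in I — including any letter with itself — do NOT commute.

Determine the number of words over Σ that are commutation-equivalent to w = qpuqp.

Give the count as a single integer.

4

0(q) covers ∅
1(p) covers ∅
2(u) covers 0:q, 1:p
3(q) covers 2:u
4(p) covers 2:u
floor of heap: 0:q, 1:p
completions by unplaced set U, small U first (add the entries for U minus each lowest piece of U):
  |U|=1: {3}:1  {4}:1
  |U|=2: {3,4}:2
  |U|=3: {2,3,4}:2
  start at 0(q): 2
  start at 1(p): 2
sum over floor = 4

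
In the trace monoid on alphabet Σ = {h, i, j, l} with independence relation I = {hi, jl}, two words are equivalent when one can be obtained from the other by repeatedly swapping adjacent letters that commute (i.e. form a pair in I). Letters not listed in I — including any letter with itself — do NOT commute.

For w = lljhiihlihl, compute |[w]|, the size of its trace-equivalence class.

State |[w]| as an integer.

0(l) covers ∅
1(l) covers 0:l
2(j) covers ∅
3(h) covers 1:l, 2:j
4(i) covers 1:l, 2:j
5(i) covers 4:i
6(h) covers 3:h
7(l) covers 5:i, 6:h
8(i) covers 7:l
9(h) covers 7:l
10(l) covers 8:i, 9:h
floor of heap: 0:l, 2:j
completions by unplaced set U, small U first (add the entries for U minus each lowest piece of U):
  |U|=1: {10}:1
  |U|=2: {8,10}:1  {9,10}:1
  |U|=3: {8,9,10}:2
  |U|=4: {7,8,9,10}:2
  |U|=5: {5,7,8,9,10}:2  {6,7,8,9,10}:2
  |U|=6: {3,6,7,8,9,10}:2  {4,5,7,8,9,10}:2  {5,6,7,8,9,10}:4
  |U|=7: {3,5,6,7,8,9,10}:6  {4,5,6,7,8,9,10}:6
  |U|=8: {3,4,5,6,7,8,9,10}:12
  |U|=9: {1,3,4,5,6,7,8,9,10}:12  {2,3,4,5,6,7,8,9,10}:12
  start at 0(l): 24
  start at 2(j): 12
sum over floor = 36

36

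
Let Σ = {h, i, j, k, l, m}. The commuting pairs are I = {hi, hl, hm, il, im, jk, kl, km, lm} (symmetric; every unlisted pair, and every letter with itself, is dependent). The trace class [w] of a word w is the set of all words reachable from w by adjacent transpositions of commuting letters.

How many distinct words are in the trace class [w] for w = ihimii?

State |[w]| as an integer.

0(i) covers ∅
1(h) covers ∅
2(i) covers 0:i
3(m) covers ∅
4(i) covers 2:i
5(i) covers 4:i
floor of heap: 0:i, 1:h, 3:m
completions by unplaced set U, small U first (add the entries for U minus each lowest piece of U):
  |U|=1: {1}:1  {3}:1  {5}:1
  |U|=2: {1,3}:2  {1,5}:2  {3,5}:2  {4,5}:1
  |U|=3: {1,3,5}:6  {1,4,5}:3  {2,4,5}:1  {3,4,5}:3
  |U|=4: {0,2,4,5}:1  {1,2,4,5}:4  {1,3,4,5}:12  {2,3,4,5}:4
  start at 0(i): 20
  start at 1(h): 5
  start at 3(m): 5
sum over floor = 30

30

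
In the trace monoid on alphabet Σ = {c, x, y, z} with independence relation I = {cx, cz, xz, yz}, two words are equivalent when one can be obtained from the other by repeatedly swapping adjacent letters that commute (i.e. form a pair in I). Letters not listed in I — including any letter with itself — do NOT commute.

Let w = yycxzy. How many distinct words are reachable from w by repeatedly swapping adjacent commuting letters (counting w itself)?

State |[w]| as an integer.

0(y) covers ∅
1(y) covers 0:y
2(c) covers 1:y
3(x) covers 1:y
4(z) covers ∅
5(y) covers 2:c, 3:x
floor of heap: 0:y, 4:z
completions by unplaced set U, small U first (add the entries for U minus each lowest piece of U):
  |U|=1: {4}:1  {5}:1
  |U|=2: {2,5}:1  {3,5}:1  {4,5}:2
  |U|=3: {2,3,5}:2  {2,4,5}:3  {3,4,5}:3
  |U|=4: {1,2,3,5}:2  {2,3,4,5}:8
  start at 0(y): 10
  start at 4(z): 2
sum over floor = 12

12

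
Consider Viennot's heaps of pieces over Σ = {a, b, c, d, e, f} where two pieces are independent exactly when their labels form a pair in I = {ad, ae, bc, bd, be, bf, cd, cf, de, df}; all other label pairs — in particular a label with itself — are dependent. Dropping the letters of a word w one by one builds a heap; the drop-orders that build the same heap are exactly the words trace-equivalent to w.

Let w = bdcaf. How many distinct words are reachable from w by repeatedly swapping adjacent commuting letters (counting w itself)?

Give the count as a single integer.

10

#0=b has no predecessor
#1=d has no predecessor
#2=c has no predecessor
#3=a depends on [0:b, 2:c]
#4=f depends on [3:a]
sources: [0:b, 1:d, 2:c]
N(rest) = Σ N(rest − s) over sources s of rest; N(one piece) = 1:
  size 1 → [1]=1  [4]=1
  size 2 → [1,4]=2  [3,4]=1
  size 3 → [0,3,4]=1  [1,3,4]=3  [2,3,4]=1
  first=0(b) contributes 4
  first=1(d) contributes 2
  first=2(c) contributes 4
|[w]| = 10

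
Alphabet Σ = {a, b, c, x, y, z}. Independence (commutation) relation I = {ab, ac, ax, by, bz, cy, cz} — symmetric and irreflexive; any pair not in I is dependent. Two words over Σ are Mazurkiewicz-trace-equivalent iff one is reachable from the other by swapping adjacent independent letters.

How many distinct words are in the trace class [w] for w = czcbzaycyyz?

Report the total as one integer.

330

piece 0:c — minimal
piece 1:z — minimal
piece 2:c rests on {0:c}
piece 3:b rests on {2:c}
piece 4:z rests on {1:z}
piece 5:a rests on {4:z}
piece 6:y rests on {5:a}
piece 7:c rests on {3:b}
piece 8:y rests on {6:y}
piece 9:y rests on {8:y}
piece 10:z rests on {9:y}
minimal pieces: {0:c, 1:z}
ways to finish when only these pieces remain (= sum over removing one remaining piece with nothing left below it):
  1 left: {7}→1  {10}→1
  2 left: {3,7}→1  {7,10}→2  {9,10}→1
  3 left: {2,3,7}→1  {3,7,10}→3  {7,9,10}→3  {8,9,10}→1
  4 left: {0,2,3,7}→1  {2,3,7,10}→4  {3,7,9,10}→6  {6,8,9,10}→1  {7,8,9,10}→4
  5 left: {0,2,3,7,10}→5  {2,3,7,9,10}→10  {3,7,8,9,10}→10  {5,6,8,9,10}→1  {6,7,8,9,10}→5
  6 left: {0,2,3,7,9,10}→15  {2,3,7,8,9,10}→20  {3,6,7,8,9,10}→15  {4,5,6,8,9,10}→1  {5,6,7,8,9,10}→6
  7 left: {0,2,3,7,8,9,10}→35  {1,4,5,6,8,9,10}→1  {2,3,6,7,8,9,10}→35  {3,5,6,7,8,9,10}→21  {4,5,6,7,8,9,10}→7
  8 left: {0,2,3,6,7,8,9,10}→70  {1,4,5,6,7,8,9,10}→8  {2,3,5,6,7,8,9,10}→56  {3,4,5,6,7,8,9,10}→28
  9 left: {0,2,3,5,6,7,8,9,10}→126  {1,3,4,5,6,7,8,9,10}→36  {2,3,4,5,6,7,8,9,10}→84
  placing 0:c first → 120 extensions
  placing 1:z first → 210 extensions
total linear extensions = 330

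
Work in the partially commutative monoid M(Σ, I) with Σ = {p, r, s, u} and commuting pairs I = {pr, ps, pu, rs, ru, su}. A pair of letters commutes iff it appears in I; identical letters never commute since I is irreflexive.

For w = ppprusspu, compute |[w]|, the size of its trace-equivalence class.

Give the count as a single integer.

3780

drop 0:p onto floor
drop 1:p onto {0:p}
drop 2:p onto {1:p}
drop 3:r onto floor
drop 4:u onto floor
drop 5:s onto floor
drop 6:s onto {5:s}
drop 7:p onto {2:p}
drop 8:u onto {4:u}
ground layer = {0:p, 3:r, 4:u, 5:s}
drop-orders for the pieces not yet dropped (sum over which currently-grounded one goes next):
  1 to go: {3} 1  {6} 1  {7} 1  {8} 1
  2 to go: {2,7} 1  {3,6} 2  {3,7} 2  {3,8} 2  {4,8} 1  {5,6} 1  {6,7} 2  {6,8} 2  {7,8} 2
  3 to go: {1,2,7} 1  {2,3,7} 3  {2,6,7} 3  {2,7,8} 3  {3,4,8} 3  {3,5,6} 3  {3,6,7} 6  {3,6,8} 6  {3,7,8} 6  {4,6,8} 3  {4,7,8} 3  {5,6,7} 3  {5,6,8} 3  {6,7,8} 6
  4 to go: {0,1,2,7} 1  {1,2,3,7} 4  {1,2,6,7} 4  {1,2,7,8} 4  {2,3,6,7} 12  {2,3,7,8} 12  {2,4,7,8} 6  {2,5,6,7} 6  {2,6,7,8} 12  {3,4,6,8} 12  {3,4,7,8} 12  {3,5,6,7} 12  {3,5,6,8} 12  {3,6,7,8} 24  {4,5,6,8} 6  {4,6,7,8} 12  {5,6,7,8} 12
  5 to go: {0,1,2,3,7} 5  {0,1,2,6,7} 5  {0,1,2,7,8} 5  {1,2,3,6,7} 20  {1,2,3,7,8} 20  {1,2,4,7,8} 10  {1,2,5,6,7} 10  {1,2,6,7,8} 20  {2,3,4,7,8} 30  {2,3,5,6,7} 30  {2,3,6,7,8} 60  {2,4,6,7,8} 30  {2,5,6,7,8} 30  {3,4,5,6,8} 30  {3,4,6,7,8} 60  {3,5,6,7,8} 60  {4,5,6,7,8} 30
  6 to go: {0,1,2,3,6,7} 30  {0,1,2,3,7,8} 30  {0,1,2,4,7,8} 15  {0,1,2,5,6,7} 15  {0,1,2,6,7,8} 30  {1,2,3,4,7,8} 60  {1,2,3,5,6,7} 60  {1,2,3,6,7,8} 120  {1,2,4,6,7,8} 60  {1,2,5,6,7,8} 60  {2,3,4,6,7,8} 180  {2,3,5,6,7,8} 180  {2,4,5,6,7,8} 90  {3,4,5,6,7,8} 180
  7 to go: {0,1,2,3,4,7,8} 105  {0,1,2,3,5,6,7} 105  {0,1,2,3,6,7,8} 210  {0,1,2,4,6,7,8} 105  {0,1,2,5,6,7,8} 105  {1,2,3,4,6,7,8} 420  {1,2,3,5,6,7,8} 420  {1,2,4,5,6,7,8} 210  {2,3,4,5,6,7,8} 630
  if 0:p drops first: 1680 orders
  if 3:r drops first: 420 orders
  if 4:u drops first: 840 orders
  if 5:s drops first: 840 orders
heap linearizations: 3780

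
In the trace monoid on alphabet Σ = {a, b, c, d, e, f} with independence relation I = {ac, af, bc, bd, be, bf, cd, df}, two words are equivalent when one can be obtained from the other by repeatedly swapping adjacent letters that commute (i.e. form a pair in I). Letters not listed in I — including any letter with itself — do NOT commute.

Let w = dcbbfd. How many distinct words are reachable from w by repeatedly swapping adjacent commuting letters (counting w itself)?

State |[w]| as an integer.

0(d) covers ∅
1(c) covers ∅
2(b) covers ∅
3(b) covers 2:b
4(f) covers 1:c
5(d) covers 0:d
floor of heap: 0:d, 1:c, 2:b
completions by unplaced set U, small U first (add the entries for U minus each lowest piece of U):
  |U|=1: {3}:1  {4}:1  {5}:1
  |U|=2: {0,5}:1  {1,4}:1  {2,3}:1  {3,4}:2  {3,5}:2  {4,5}:2
  |U|=3: {0,3,5}:3  {0,4,5}:3  {1,3,4}:3  {1,4,5}:3  {2,3,4}:3  {2,3,5}:3  {3,4,5}:6
  |U|=4: {0,1,4,5}:6  {0,2,3,5}:6  {0,3,4,5}:12  {1,2,3,4}:6  {1,3,4,5}:12  {2,3,4,5}:12
  start at 0(d): 30
  start at 1(c): 30
  start at 2(b): 30
sum over floor = 90

90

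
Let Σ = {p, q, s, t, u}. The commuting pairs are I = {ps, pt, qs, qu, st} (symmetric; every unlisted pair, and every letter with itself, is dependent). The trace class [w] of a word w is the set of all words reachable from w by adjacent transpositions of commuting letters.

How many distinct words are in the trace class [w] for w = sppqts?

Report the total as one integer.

drop 0:s onto floor
drop 1:p onto floor
drop 2:p onto {1:p}
drop 3:q onto {2:p}
drop 4:t onto {3:q}
drop 5:s onto {0:s}
ground layer = {0:s, 1:p}
drop-orders for the pieces not yet dropped (sum over which currently-grounded one goes next):
  1 to go: {4} 1  {5} 1
  2 to go: {0,5} 1  {3,4} 1  {4,5} 2
  3 to go: {0,4,5} 3  {2,3,4} 1  {3,4,5} 3
  4 to go: {0,3,4,5} 6  {1,2,3,4} 1  {2,3,4,5} 4
  if 0:s drops first: 5 orders
  if 1:p drops first: 10 orders
heap linearizations: 15

15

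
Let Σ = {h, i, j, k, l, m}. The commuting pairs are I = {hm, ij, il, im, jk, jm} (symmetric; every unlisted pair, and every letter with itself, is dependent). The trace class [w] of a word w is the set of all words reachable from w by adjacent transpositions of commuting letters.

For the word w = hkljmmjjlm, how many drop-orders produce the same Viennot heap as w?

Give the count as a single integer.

drop 0:h onto floor
drop 1:k onto {0:h}
drop 2:l onto {1:k}
drop 3:j onto {2:l}
drop 4:m onto {2:l}
drop 5:m onto {4:m}
drop 6:j onto {3:j}
drop 7:j onto {6:j}
drop 8:l onto {5:m, 7:j}
drop 9:m onto {8:l}
ground layer = {0:h}
drop-orders for the pieces not yet dropped (sum over which currently-grounded one goes next):
  1 to go: {9} 1
  2 to go: {8,9} 1
  3 to go: {5,8,9} 1  {7,8,9} 1
  4 to go: {4,5,8,9} 1  {5,7,8,9} 2  {6,7,8,9} 1
  5 to go: {3,6,7,8,9} 1  {4,5,7,8,9} 3  {5,6,7,8,9} 3
  6 to go: {3,5,6,7,8,9} 4  {4,5,6,7,8,9} 6
  7 to go: {3,4,5,6,7,8,9} 10
  8 to go: {2,3,4,5,6,7,8,9} 10
  if 0:h drops first: 10 orders

10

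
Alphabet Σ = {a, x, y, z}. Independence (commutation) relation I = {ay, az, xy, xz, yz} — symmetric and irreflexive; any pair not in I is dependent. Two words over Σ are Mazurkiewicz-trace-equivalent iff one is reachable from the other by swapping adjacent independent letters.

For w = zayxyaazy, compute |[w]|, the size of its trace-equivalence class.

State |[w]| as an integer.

piece 0:z — minimal
piece 1:a — minimal
piece 2:y — minimal
piece 3:x rests on {1:a}
piece 4:y rests on {2:y}
piece 5:a rests on {3:x}
piece 6:a rests on {5:a}
piece 7:z rests on {0:z}
piece 8:y rests on {4:y}
minimal pieces: {0:z, 1:a, 2:y}
ways to finish when only these pieces remain (= sum over removing one remaining piece with nothing left below it):
  1 left: {6}→1  {7}→1  {8}→1
  2 left: {0,7}→1  {4,8}→1  {5,6}→1  {6,7}→2  {6,8}→2  {7,8}→2
  3 left: {0,6,7}→3  {0,7,8}→3  {2,4,8}→1  {3,5,6}→1  {4,6,8}→3  {4,7,8}→3  {5,6,7}→3  {5,6,8}→3  {6,7,8}→6
  4 left: {0,4,7,8}→6  {0,5,6,7}→6  {0,6,7,8}→12  {1,3,5,6}→1  {2,4,6,8}→4  {2,4,7,8}→4  {3,5,6,7}→4  {3,5,6,8}→4  {4,5,6,8}→6  {4,6,7,8}→12  {5,6,7,8}→12
  5 left: {0,2,4,7,8}→10  {0,3,5,6,7}→10  {0,4,6,7,8}→30  {0,5,6,7,8}→30  {1,3,5,6,7}→5  {1,3,5,6,8}→5  {2,4,5,6,8}→10  {2,4,6,7,8}→20  {3,4,5,6,8}→10  {3,5,6,7,8}→20  {4,5,6,7,8}→30
  6 left: {0,1,3,5,6,7}→15  {0,2,4,6,7,8}→60  {0,3,5,6,7,8}→60  {0,4,5,6,7,8}→90  {1,3,4,5,6,8}→15  {1,3,5,6,7,8}→30  {2,3,4,5,6,8}→20  {2,4,5,6,7,8}→60  {3,4,5,6,7,8}→60
  7 left: {0,1,3,5,6,7,8}→105  {0,2,4,5,6,7,8}→210  {0,3,4,5,6,7,8}→210  {1,2,3,4,5,6,8}→35  {1,3,4,5,6,7,8}→105  {2,3,4,5,6,7,8}→140
  placing 0:z first → 280 extensions
  placing 1:a first → 560 extensions
  placing 2:y first → 420 extensions
total linear extensions = 1260

1260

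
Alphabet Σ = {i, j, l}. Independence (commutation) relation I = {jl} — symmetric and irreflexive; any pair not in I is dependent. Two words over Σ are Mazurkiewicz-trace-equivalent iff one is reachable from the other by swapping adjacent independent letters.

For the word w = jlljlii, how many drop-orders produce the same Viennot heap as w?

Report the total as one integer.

10

drop 0:j onto floor
drop 1:l onto floor
drop 2:l onto {1:l}
drop 3:j onto {0:j}
drop 4:l onto {2:l}
drop 5:i onto {3:j, 4:l}
drop 6:i onto {5:i}
ground layer = {0:j, 1:l}
drop-orders for the pieces not yet dropped (sum over which currently-grounded one goes next):
  1 to go: {6} 1
  2 to go: {5,6} 1
  3 to go: {3,5,6} 1  {4,5,6} 1
  4 to go: {0,3,5,6} 1  {2,4,5,6} 1  {3,4,5,6} 2
  5 to go: {0,3,4,5,6} 3  {1,2,4,5,6} 1  {2,3,4,5,6} 3
  if 0:j drops first: 4 orders
  if 1:l drops first: 6 orders
heap linearizations: 10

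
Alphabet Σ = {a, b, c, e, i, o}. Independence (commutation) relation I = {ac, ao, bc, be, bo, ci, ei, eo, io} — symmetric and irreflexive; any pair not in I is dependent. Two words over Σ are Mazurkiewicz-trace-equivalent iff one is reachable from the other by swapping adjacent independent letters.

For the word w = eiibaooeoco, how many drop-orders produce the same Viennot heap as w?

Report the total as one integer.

336

drop 0:e onto floor
drop 1:i onto floor
drop 2:i onto {1:i}
drop 3:b onto {2:i}
drop 4:a onto {0:e, 3:b}
drop 5:o onto floor
drop 6:o onto {5:o}
drop 7:e onto {4:a}
drop 8:o onto {6:o}
drop 9:c onto {7:e, 8:o}
drop 10:o onto {9:c}
ground layer = {0:e, 1:i, 5:o}
drop-orders for the pieces not yet dropped (sum over which currently-grounded one goes next):
  1 to go: {10} 1
  2 to go: {9,10} 1
  3 to go: {7,9,10} 1  {8,9,10} 1
  4 to go: {4,7,9,10} 1  {6,8,9,10} 1  {7,8,9,10} 2
  5 to go: {0,4,7,9,10} 1  {3,4,7,9,10} 1  {4,7,8,9,10} 3  {5,6,8,9,10} 1  {6,7,8,9,10} 3
  6 to go: {0,3,4,7,9,10} 2  {0,4,7,8,9,10} 4  {2,3,4,7,9,10} 1  {3,4,7,8,9,10} 4  {4,6,7,8,9,10} 6  {5,6,7,8,9,10} 4
  7 to go: {0,2,3,4,7,9,10} 3  {0,3,4,7,8,9,10} 10  {0,4,6,7,8,9,10} 10  {1,2,3,4,7,9,10} 1  {2,3,4,7,8,9,10} 5  {3,4,6,7,8,9,10} 10  {4,5,6,7,8,9,10} 10
  8 to go: {0,1,2,3,4,7,9,10} 4  {0,2,3,4,7,8,9,10} 18  {0,3,4,6,7,8,9,10} 30  {0,4,5,6,7,8,9,10} 20  {1,2,3,4,7,8,9,10} 6  {2,3,4,6,7,8,9,10} 15  {3,4,5,6,7,8,9,10} 20
  9 to go: {0,1,2,3,4,7,8,9,10} 28  {0,2,3,4,6,7,8,9,10} 63  {0,3,4,5,6,7,8,9,10} 70  {1,2,3,4,6,7,8,9,10} 21  {2,3,4,5,6,7,8,9,10} 35
  if 0:e drops first: 56 orders
  if 1:i drops first: 168 orders
  if 5:o drops first: 112 orders
heap linearizations: 336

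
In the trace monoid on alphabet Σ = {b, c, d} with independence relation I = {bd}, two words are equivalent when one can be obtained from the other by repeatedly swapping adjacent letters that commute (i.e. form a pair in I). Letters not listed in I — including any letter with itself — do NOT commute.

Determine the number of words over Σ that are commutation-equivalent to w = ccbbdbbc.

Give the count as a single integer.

0(c) covers ∅
1(c) covers 0:c
2(b) covers 1:c
3(b) covers 2:b
4(d) covers 1:c
5(b) covers 3:b
6(b) covers 5:b
7(c) covers 4:d, 6:b
floor of heap: 0:c
completions by unplaced set U, small U first (add the entries for U minus each lowest piece of U):
  |U|=1: {7}:1
  |U|=2: {4,7}:1  {6,7}:1
  |U|=3: {4,6,7}:2  {5,6,7}:1
  |U|=4: {3,5,6,7}:1  {4,5,6,7}:3
  |U|=5: {2,3,5,6,7}:1  {3,4,5,6,7}:4
  |U|=6: {2,3,4,5,6,7}:5
  start at 0(c): 5

5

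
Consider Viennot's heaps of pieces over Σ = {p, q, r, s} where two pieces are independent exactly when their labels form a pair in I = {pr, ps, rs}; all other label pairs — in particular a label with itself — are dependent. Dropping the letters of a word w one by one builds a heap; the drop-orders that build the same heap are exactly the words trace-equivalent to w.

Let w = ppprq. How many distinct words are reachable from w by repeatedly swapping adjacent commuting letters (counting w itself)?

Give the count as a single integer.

0(p) covers ∅
1(p) covers 0:p
2(p) covers 1:p
3(r) covers ∅
4(q) covers 2:p, 3:r
floor of heap: 0:p, 3:r
completions by unplaced set U, small U first (add the entries for U minus each lowest piece of U):
  |U|=1: {4}:1
  |U|=2: {2,4}:1  {3,4}:1
  |U|=3: {1,2,4}:1  {2,3,4}:2
  start at 0(p): 3
  start at 3(r): 1
sum over floor = 4

4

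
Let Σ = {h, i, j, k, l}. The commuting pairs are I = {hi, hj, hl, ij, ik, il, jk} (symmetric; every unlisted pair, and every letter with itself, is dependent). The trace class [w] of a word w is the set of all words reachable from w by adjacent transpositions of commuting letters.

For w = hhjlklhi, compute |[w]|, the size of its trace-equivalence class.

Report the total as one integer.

#0=h has no predecessor
#1=h depends on [0:h]
#2=j has no predecessor
#3=l depends on [2:j]
#4=k depends on [1:h, 3:l]
#5=l depends on [4:k]
#6=h depends on [4:k]
#7=i has no predecessor
sources: [0:h, 2:j, 7:i]
N(rest) = Σ N(rest − s) over sources s of rest; N(one piece) = 1:
  size 1 → [5]=1  [6]=1  [7]=1
  size 2 → [5,6]=2  [5,7]=2  [6,7]=2
  size 3 → [4,5,6]=2  [5,6,7]=6
  size 4 → [1,4,5,6]=2  [3,4,5,6]=2  [4,5,6,7]=8
  size 5 → [0,1,4,5,6]=2  [1,3,4,5,6]=4  [1,4,5,6,7]=10  [2,3,4,5,6]=2  [3,4,5,6,7]=10
  size 6 → [0,1,3,4,5,6]=6  [0,1,4,5,6,7]=12  [1,2,3,4,5,6]=6  [1,3,4,5,6,7]=24  [2,3,4,5,6,7]=12
  first=0(h) contributes 42
  first=2(j) contributes 42
  first=7(i) contributes 12
|[w]| = 96

96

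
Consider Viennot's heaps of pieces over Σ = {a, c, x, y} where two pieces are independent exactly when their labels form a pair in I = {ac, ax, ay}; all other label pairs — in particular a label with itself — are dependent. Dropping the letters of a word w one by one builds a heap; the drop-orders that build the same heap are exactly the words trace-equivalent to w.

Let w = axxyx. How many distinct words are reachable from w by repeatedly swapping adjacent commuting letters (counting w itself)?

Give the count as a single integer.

5

piece 0:a — minimal
piece 1:x — minimal
piece 2:x rests on {1:x}
piece 3:y rests on {2:x}
piece 4:x rests on {3:y}
minimal pieces: {0:a, 1:x}
ways to finish when only these pieces remain (= sum over removing one remaining piece with nothing left below it):
  1 left: {0}→1  {4}→1
  2 left: {0,4}→2  {3,4}→1
  3 left: {0,3,4}→3  {2,3,4}→1
  placing 0:a first → 1 extensions
  placing 1:x first → 4 extensions
total linear extensions = 5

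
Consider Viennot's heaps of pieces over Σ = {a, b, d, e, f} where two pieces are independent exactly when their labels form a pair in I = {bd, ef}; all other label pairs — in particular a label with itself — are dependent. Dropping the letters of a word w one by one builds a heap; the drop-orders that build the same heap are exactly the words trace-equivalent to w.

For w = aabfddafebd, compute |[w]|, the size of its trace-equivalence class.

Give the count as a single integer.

4

drop 0:a onto floor
drop 1:a onto {0:a}
drop 2:b onto {1:a}
drop 3:f onto {2:b}
drop 4:d onto {3:f}
drop 5:d onto {4:d}
drop 6:a onto {5:d}
drop 7:f onto {6:a}
drop 8:e onto {6:a}
drop 9:b onto {7:f, 8:e}
drop 10:d onto {7:f, 8:e}
ground layer = {0:a}
drop-orders for the pieces not yet dropped (sum over which currently-grounded one goes next):
  1 to go: {9} 1  {10} 1
  2 to go: {9,10} 2
  3 to go: {7,9,10} 2  {8,9,10} 2
  4 to go: {7,8,9,10} 4
  5 to go: {6,7,8,9,10} 4
  6 to go: {5,6,7,8,9,10} 4
  7 to go: {4,5,6,7,8,9,10} 4
  8 to go: {3,4,5,6,7,8,9,10} 4
  9 to go: {2,3,4,5,6,7,8,9,10} 4
  if 0:a drops first: 4 orders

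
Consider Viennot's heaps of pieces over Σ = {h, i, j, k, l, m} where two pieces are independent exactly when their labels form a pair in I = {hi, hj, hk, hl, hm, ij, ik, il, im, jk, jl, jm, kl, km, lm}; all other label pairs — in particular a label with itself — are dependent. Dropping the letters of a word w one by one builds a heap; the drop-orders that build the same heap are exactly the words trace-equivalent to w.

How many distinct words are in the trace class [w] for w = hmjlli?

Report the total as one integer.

#0=h has no predecessor
#1=m has no predecessor
#2=j has no predecessor
#3=l has no predecessor
#4=l depends on [3:l]
#5=i has no predecessor
sources: [0:h, 1:m, 2:j, 3:l, 5:i]
N(rest) = Σ N(rest − s) over sources s of rest; N(one piece) = 1:
  size 1 → [0]=1  [1]=1  [2]=1  [4]=1  [5]=1
  size 2 → [0,1]=2  [0,2]=2  [0,4]=2  [0,5]=2  [1,2]=2  [1,4]=2  [1,5]=2  [2,4]=2  [2,5]=2  [3,4]=1  [4,5]=2
  size 3 → [0,1,2]=6  [0,1,4]=6  [0,1,5]=6  [0,2,4]=6  [0,2,5]=6  [0,3,4]=3  [0,4,5]=6  [1,2,4]=6  [1,2,5]=6  [1,3,4]=3  [1,4,5]=6  [2,3,4]=3  [2,4,5]=6  [3,4,5]=3
  size 4 → [0,1,2,4]=24  [0,1,2,5]=24  [0,1,3,4]=12  [0,1,4,5]=24  [0,2,3,4]=12  [0,2,4,5]=24  [0,3,4,5]=12  [1,2,3,4]=12  [1,2,4,5]=24  [1,3,4,5]=12  [2,3,4,5]=12
  first=0(h) contributes 60
  first=1(m) contributes 60
  first=2(j) contributes 60
  first=3(l) contributes 120
  first=5(i) contributes 60
|[w]| = 360

360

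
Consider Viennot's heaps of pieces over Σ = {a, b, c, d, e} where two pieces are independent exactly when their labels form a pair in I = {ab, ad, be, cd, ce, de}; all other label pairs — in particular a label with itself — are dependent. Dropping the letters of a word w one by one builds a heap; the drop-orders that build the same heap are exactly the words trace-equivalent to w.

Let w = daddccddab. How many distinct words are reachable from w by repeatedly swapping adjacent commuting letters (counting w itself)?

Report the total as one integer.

182

#0=d has no predecessor
#1=a has no predecessor
#2=d depends on [0:d]
#3=d depends on [2:d]
#4=c depends on [1:a]
#5=c depends on [4:c]
#6=d depends on [3:d]
#7=d depends on [6:d]
#8=a depends on [5:c]
#9=b depends on [5:c, 7:d]
sources: [0:d, 1:a]
N(rest) = Σ N(rest − s) over sources s of rest; N(one piece) = 1:
  size 1 → [8]=1  [9]=1
  size 2 → [7,9]=1  [8,9]=2
  size 3 → [5,8,9]=2  [6,7,9]=1  [7,8,9]=3
  size 4 → [3,6,7,9]=1  [4,5,8,9]=2  [5,7,8,9]=5  [6,7,8,9]=4
  size 5 → [1,4,5,8,9]=2  [2,3,6,7,9]=1  [3,6,7,8,9]=5  [4,5,7,8,9]=7  [5,6,7,8,9]=9
  size 6 → [0,2,3,6,7,9]=1  [1,4,5,7,8,9]=9  [2,3,6,7,8,9]=6  [3,5,6,7,8,9]=14  [4,5,6,7,8,9]=16
  size 7 → [0,2,3,6,7,8,9]=7  [1,4,5,6,7,8,9]=25  [2,3,5,6,7,8,9]=20  [3,4,5,6,7,8,9]=30
  size 8 → [0,2,3,5,6,7,8,9]=27  [1,3,4,5,6,7,8,9]=55  [2,3,4,5,6,7,8,9]=50
  first=0(d) contributes 105
  first=1(a) contributes 77
|[w]| = 182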